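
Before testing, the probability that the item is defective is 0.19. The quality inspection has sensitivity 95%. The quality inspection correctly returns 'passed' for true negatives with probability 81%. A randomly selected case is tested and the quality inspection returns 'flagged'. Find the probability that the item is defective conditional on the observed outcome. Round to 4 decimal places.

Write H for 'the item is defective'. Prior odds H:¬H = 0.19/0.81 = 0.23457. For the 'flagged' outcome, the likelihood ratio is 0.95/0.19 = 5.0000.
Posterior odds = 0.23457 × 5.0000 = 1.1728, so P(H|E) = 1.1728/(1+1.1728) = 0.5398.

P(H | E) ≈ 0.5398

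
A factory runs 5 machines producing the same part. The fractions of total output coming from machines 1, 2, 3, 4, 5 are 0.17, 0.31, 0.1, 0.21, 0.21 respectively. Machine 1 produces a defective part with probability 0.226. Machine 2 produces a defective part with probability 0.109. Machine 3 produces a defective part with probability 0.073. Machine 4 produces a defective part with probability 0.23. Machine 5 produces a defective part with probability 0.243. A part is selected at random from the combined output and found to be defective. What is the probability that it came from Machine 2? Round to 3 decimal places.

Posterior probability ≈ 0.189

P(defective|M1) = 0.226; P(defective|M2) = 0.109; P(defective|M3) = 0.073; P(defective|M4) = 0.23; P(defective|M5) = 0.243.
Prior × likelihood for each source: 0.17·0.226=0.03842, 0.31·0.109=0.03379, 0.1·0.073=0.007300, 0.21·0.23=0.04830, 0.21·0.243=0.05103. Summing gives P(defective) = 0.17884.
P(Machine 2 | defective) = 0.03379 / 0.17884 = 0.189.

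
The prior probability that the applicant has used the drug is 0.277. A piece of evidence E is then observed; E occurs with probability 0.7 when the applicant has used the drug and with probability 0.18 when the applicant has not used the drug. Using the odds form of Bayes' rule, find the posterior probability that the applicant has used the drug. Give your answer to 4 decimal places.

Posterior probability ≈ 0.5984

Prior odds = 0.277/(1−0.277) = 0.38313.
Likelihood ratio for E = 0.7/0.18 = 3.8889.
Posterior odds = prior odds × LR = 1.4899.
Posterior probability = odds/(1+odds) = 1.4899/2.4899 = 0.5984.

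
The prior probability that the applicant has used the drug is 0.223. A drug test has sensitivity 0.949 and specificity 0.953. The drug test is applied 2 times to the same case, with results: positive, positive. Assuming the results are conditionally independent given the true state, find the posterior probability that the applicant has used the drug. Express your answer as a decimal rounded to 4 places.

Posterior P(H) ≈ 0.9915

Let H be the event that the applicant has used the drug; start with P(H) = 0.223. P('positive'|H) = 0.949, P('positive'|¬H) = 0.047.
Update on result 1 ('positive'): P(H) ← 0.949·0.2230 / (0.949·0.2230 + 0.047·0.7770) = 0.21163/0.24815 = 0.8528.
Update on result 2 ('positive'): P(H) ← 0.949·0.8528 / (0.949·0.8528 + 0.047·0.1472) = 0.80934/0.81626 = 0.9915.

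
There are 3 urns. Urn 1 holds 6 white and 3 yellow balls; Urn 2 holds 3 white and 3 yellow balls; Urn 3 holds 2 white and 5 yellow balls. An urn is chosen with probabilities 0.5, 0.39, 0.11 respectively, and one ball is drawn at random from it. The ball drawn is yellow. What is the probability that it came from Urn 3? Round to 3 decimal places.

P(yellow|Urn 1) = 0.3333; P(yellow|Urn 2) = 0.5; P(yellow|Urn 3) = 0.7143.
Prior × likelihood for each source: 0.5·0.3333=0.1667, 0.39·0.5=0.1950, 0.11·0.7143=0.07857. Summing gives P(yellow) = 0.44024.
P(Urn 3 | yellow) = 0.07857 / 0.44024 = 0.178.

Posterior probability ≈ 0.178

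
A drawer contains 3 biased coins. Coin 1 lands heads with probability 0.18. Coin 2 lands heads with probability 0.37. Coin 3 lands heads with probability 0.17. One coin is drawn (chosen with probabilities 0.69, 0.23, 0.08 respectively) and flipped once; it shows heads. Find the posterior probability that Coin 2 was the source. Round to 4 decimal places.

Tabulate prior·likelihood by source: [1] prior 0.69, lik 0.18, product 0.1242; [2] prior 0.23, lik 0.37, product 0.08510; [3] prior 0.08, lik 0.17, product 0.01360.
Normalizing constant = 0.22290; the posterior for Coin 2 is its product over the sum, 0.08510/0.22290 = 0.3818.

Posterior probability ≈ 0.3818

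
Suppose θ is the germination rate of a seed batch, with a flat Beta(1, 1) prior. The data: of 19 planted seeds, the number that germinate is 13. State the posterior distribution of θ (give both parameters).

Posterior: Beta(14, 7)

The binomial likelihood is conjugate to the Beta prior: with 13 successes and 6 failures, the posterior is Beta(1+13, 1+6) = Beta(14, 7).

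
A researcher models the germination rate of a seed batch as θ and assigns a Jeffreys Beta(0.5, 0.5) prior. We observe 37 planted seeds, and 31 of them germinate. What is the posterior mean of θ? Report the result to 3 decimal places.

The binomial likelihood is conjugate to the Beta prior: with 31 successes and 6 failures, the posterior is Beta(0.5+31, 0.5+6) = Beta(31.5, 6.5).
E[θ | data] = 31.5/(31.5+6.5) = 0.829.

Posterior mean ≈ 0.829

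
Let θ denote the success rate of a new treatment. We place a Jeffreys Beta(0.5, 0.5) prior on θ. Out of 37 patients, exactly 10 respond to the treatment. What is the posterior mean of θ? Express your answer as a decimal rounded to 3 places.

The binomial likelihood is conjugate to the Beta prior: with 10 successes and 27 failures, the posterior is Beta(0.5+10, 0.5+27) = Beta(10.5, 27.5).
E[θ | data] = 10.5/(10.5+27.5) = 0.276.

Posterior mean ≈ 0.276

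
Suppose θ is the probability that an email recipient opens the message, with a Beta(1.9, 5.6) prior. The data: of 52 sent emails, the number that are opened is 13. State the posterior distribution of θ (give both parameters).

Observing 13 successes and 39 failures updates Beta(1.9, 5.6) by adding the success and failure counts to the two shape parameters: α = 1.9+13 = 14.9, β = 5.6+39 = 44.6.

Posterior: Beta(14.9, 44.6)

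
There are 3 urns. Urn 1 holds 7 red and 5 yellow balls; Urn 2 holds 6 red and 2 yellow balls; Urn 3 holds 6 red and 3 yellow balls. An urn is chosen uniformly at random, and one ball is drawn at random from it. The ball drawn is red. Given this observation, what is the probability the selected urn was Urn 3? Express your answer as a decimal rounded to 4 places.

Posterior probability ≈ 0.3333

Tabulate prior·likelihood by source: [1] prior 0.333333, lik 0.5833, product 0.1944; [2] prior 0.333333, lik 0.75, product 0.2500; [3] prior 0.333333, lik 0.6667, product 0.2222.
Normalizing constant = 0.66667; the posterior for Urn 3 is its product over the sum, 0.2222/0.66667 = 0.3333.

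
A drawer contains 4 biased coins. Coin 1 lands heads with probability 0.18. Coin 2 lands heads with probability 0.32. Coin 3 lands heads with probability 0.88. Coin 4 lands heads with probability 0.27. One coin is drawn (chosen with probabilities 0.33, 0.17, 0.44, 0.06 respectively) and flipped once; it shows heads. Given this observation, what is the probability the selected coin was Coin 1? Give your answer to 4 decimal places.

Posterior probability ≈ 0.1148

P(heads|C1) = 0.18; P(heads|C2) = 0.32; P(heads|C3) = 0.88; P(heads|C4) = 0.27.
Prior × likelihood for each source: 0.33·0.18=0.05940, 0.17·0.32=0.05440, 0.44·0.88=0.3872, 0.06·0.27=0.01620. Summing gives P(heads) = 0.51720.
P(Coin 1 | heads) = 0.05940 / 0.51720 = 0.1148.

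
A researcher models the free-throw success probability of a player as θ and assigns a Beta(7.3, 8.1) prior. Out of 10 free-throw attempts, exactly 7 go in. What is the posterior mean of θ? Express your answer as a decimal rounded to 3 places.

Posterior mean ≈ 0.563

The binomial likelihood is conjugate to the Beta prior: with 7 successes and 3 failures, the posterior is Beta(7.3+7, 8.1+3) = Beta(14.3, 11.1).
Posterior mean = α/(α+β) = 14.3/25.4 = 0.563.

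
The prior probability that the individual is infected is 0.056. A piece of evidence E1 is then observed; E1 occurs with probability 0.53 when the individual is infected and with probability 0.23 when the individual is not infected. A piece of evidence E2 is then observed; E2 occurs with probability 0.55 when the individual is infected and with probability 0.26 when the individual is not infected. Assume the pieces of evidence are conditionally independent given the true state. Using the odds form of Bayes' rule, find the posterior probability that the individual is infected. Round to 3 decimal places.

Posterior probability ≈ 0.224

Prior odds = 0.056/(1−0.056) = 0.059322.
Likelihood ratio for E1 = 0.53/0.23 = 2.3043.
Likelihood ratio for E2 = 0.55/0.26 = 2.1154.
Posterior odds = prior odds × LR₁ × LR₂ = 0.28917.
Posterior probability = odds/(1+odds) = 0.28917/1.2892 = 0.224.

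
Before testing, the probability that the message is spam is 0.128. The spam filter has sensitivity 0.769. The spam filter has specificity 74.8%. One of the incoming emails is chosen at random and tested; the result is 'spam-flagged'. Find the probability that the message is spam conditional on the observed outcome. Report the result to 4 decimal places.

Let H be the event that the message is spam. P(H) = 0.128, so P(¬H) = 0.872. With E the 'spam-flagged' result, P(E|H) = 0.769 and P(E|¬H) = 0.252.
P(E) = 0.769·0.128 + 0.252·0.872 = 0.098432 + 0.21974 = 0.31818.
By Bayes' theorem, P(H|E) = 0.098432 / 0.31818 = 0.3094.

P(H | E) ≈ 0.3094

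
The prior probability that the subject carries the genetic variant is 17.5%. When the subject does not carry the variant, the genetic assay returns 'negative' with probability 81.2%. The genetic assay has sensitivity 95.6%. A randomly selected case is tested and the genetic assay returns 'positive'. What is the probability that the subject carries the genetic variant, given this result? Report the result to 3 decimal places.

P(H | E) ≈ 0.519

Let H be the event that the subject carries the genetic variant. P(H) = 0.175, so P(¬H) = 0.825. With E the 'positive' result, P(E|H) = 0.956 and P(E|¬H) = 0.188.
P(E) = 0.956·0.175 + 0.188·0.825 = 0.16730 + 0.15510 = 0.32240.
By Bayes' theorem, P(H|E) = 0.16730 / 0.32240 = 0.519.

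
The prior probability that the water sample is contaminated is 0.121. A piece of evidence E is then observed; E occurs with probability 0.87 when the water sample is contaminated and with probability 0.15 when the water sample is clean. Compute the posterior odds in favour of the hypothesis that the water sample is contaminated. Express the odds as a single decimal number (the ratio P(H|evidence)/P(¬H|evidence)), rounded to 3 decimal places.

Prior odds = 0.121/(1−0.121) = 0.13766.
Likelihood ratio for E = 0.87/0.15 = 5.8000.
Posterior odds = prior odds × LR = 0.79841.

Posterior odds ≈ 0.798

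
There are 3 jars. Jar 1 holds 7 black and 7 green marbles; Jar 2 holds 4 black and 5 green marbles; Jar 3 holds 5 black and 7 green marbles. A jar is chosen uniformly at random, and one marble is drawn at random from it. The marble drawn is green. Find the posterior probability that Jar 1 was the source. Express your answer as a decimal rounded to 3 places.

P(green|Jar 1) = 0.5; P(green|Jar 2) = 0.5556; P(green|Jar 3) = 0.5833.
Prior × likelihood for each source: 0.333333·0.5=0.1667, 0.333333·0.5556=0.1852, 0.333333·0.5833=0.1944. Summing gives P(green) = 0.54630.
P(Jar 1 | green) = 0.1667 / 0.54630 = 0.305.

Posterior probability ≈ 0.305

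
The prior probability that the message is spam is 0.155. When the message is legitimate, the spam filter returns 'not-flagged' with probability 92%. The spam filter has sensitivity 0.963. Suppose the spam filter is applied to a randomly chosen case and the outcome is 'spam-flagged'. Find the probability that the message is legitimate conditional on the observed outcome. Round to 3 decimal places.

Let H be the event that the message is spam. P(H) = 0.155, so P(¬H) = 0.845. With E the 'spam-flagged' result, P(E|H) = 0.963 and P(E|¬H) = 0.08.
P(E) = 0.963·0.155 + 0.08·0.845 = 0.14926 + 0.067600 = 0.21686.
By Bayes' theorem, P(H|E) = 0.14926 / 0.21686 = 0.688. Hence P(¬H|E) = 1 − 0.688 = 0.312.

P(¬H | E) ≈ 0.312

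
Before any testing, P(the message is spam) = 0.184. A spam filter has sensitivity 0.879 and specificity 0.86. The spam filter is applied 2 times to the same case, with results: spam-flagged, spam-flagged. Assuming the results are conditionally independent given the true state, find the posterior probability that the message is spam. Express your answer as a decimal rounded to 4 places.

With H the event that the message is spam, the joint likelihood of the observed sequence is P(data|H) = 0.879·0.879 = 0.77264 and P(data|¬H) = 0.14·0.14 = 0.019600.
Bayes: P(H|data) = 0.184·0.77264 / (0.184·0.77264 + 0.816·0.019600) = 0.14217/0.15816 = 0.8989.

Posterior P(H) ≈ 0.8989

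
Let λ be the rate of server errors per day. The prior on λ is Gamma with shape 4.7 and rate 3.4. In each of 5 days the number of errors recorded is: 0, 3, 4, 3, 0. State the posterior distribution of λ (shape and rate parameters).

Total count ∑xᵢ = 10 over n = 5 days.
Gamma is conjugate to the Poisson likelihood: posterior is Gamma(shape = 4.7+10 = 14.7, rate = 3.4+5 = 8.4).

Posterior: Gamma(shape=14.7, rate=8.4)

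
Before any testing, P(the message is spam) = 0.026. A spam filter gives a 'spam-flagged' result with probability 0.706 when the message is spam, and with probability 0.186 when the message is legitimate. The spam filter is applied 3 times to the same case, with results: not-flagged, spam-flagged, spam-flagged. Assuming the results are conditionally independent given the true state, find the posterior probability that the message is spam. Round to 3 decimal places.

With H the event that the message is spam, the joint likelihood of the observed sequence is P(data|H) = 0.294·0.706·0.706 = 0.14654 and P(data|¬H) = 0.814·0.186·0.186 = 0.028161.
Bayes: P(H|data) = 0.026·0.14654 / (0.026·0.14654 + 0.974·0.028161) = 0.0038100/0.031239 = 0.1220.

Posterior P(H) ≈ 0.122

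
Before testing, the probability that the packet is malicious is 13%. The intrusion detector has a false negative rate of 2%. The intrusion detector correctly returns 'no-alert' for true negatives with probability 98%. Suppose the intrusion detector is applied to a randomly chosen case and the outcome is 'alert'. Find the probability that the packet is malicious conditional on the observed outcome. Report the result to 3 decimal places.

P(H | E) ≈ 0.880

Write H for 'the packet is malicious'. Prior odds H:¬H = 0.13/0.87 = 0.14943. For the 'alert' outcome, the likelihood ratio is 0.98/0.02 = 49.000.
Posterior odds = 0.14943 × 49.000 = 7.3218, so P(H|E) = 7.3218/(1+7.3218) = 0.880.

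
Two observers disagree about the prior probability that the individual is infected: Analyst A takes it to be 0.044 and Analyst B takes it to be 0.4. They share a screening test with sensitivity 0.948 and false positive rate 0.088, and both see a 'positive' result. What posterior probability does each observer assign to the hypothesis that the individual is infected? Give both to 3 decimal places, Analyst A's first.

The likelihood ratio for a 'positive' result is 0.948/0.088 = 10.773.
Analyst A: prior odds 0.044/0.956 = 0.046025; posterior odds 0.49582; posterior probability 0.331.
Analyst B: prior odds 0.4/0.6 = 0.66667; posterior odds 7.1818; posterior probability 0.878.

Analyst A: 0.331; Analyst B: 0.878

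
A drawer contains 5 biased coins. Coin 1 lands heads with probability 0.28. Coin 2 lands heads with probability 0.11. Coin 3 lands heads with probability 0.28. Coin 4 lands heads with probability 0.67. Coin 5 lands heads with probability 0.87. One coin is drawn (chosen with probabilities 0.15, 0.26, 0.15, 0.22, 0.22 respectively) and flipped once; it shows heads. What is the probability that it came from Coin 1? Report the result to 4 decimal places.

Posterior probability ≈ 0.0930

P(heads|C1) = 0.28; P(heads|C2) = 0.11; P(heads|C3) = 0.28; P(heads|C4) = 0.67; P(heads|C5) = 0.87.
Prior × likelihood for each source: 0.15·0.28=0.04200, 0.26·0.11=0.02860, 0.15·0.28=0.04200, 0.22·0.67=0.1474, 0.22·0.87=0.1914. Summing gives P(heads) = 0.45140.
P(Coin 1 | heads) = 0.04200 / 0.45140 = 0.0930.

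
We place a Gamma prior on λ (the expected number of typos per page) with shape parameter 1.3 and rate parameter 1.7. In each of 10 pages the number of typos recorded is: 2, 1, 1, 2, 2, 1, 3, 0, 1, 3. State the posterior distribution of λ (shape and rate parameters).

Posterior: Gamma(shape=17.3, rate=11.7)

Total count ∑xᵢ = 16 over n = 10 pages.
Gamma is conjugate to the Poisson likelihood: posterior is Gamma(shape = 1.3+16 = 17.3, rate = 1.7+10 = 11.7).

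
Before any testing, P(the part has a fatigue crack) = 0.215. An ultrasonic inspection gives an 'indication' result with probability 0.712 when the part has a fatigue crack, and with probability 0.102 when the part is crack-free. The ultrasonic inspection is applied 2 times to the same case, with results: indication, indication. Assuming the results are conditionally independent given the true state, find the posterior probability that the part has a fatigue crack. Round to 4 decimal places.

Posterior P(H) ≈ 0.9303

With H the event that the part has a fatigue crack, the joint likelihood of the observed sequence is P(data|H) = 0.712·0.712 = 0.50694 and P(data|¬H) = 0.102·0.102 = 0.010404.
Bayes: P(H|data) = 0.215·0.50694 / (0.215·0.50694 + 0.785·0.010404) = 0.10899/0.11716 = 0.9303.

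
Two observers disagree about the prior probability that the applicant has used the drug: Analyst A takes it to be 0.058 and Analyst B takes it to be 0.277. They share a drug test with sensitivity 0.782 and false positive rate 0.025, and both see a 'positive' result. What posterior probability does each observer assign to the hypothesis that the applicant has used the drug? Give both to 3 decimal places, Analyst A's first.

P('+'|H) = 0.782, P('+'|¬H) = 0.025.
Analyst A: numerator 0.782·0.058 = 0.045356; evidence = 0.045356+0.025·0.942 = 0.068906; posterior = 0.658.
Analyst B: numerator 0.782·0.277 = 0.21661; evidence = 0.21661+0.025·0.723 = 0.23469; posterior = 0.923.

Analyst A: 0.658; Analyst B: 0.923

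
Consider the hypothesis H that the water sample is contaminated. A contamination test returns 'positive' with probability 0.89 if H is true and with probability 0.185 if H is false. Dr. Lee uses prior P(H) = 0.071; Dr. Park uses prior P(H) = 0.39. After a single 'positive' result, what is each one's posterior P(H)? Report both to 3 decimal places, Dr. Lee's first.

The likelihood ratio for a 'positive' result is 0.89/0.185 = 4.8108.
Dr. Lee: prior odds 0.071/0.929 = 0.076426; posterior odds 0.36767; posterior probability 0.269.
Dr. Park: prior odds 0.39/0.61 = 0.63934; posterior odds 3.0758; posterior probability 0.755.

Dr. Lee: 0.269; Dr. Park: 0.755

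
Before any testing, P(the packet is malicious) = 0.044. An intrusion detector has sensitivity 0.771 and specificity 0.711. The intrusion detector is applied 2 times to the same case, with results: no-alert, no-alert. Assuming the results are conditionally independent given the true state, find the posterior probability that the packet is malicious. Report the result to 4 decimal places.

Let H be the event that the packet is malicious; start with P(H) = 0.044. P('alert'|H) = 0.771, P('alert'|¬H) = 0.289.
Update on result 1 ('no-alert'): P(H) ← 0.229·0.0440 / (0.229·0.0440 + 0.711·0.9560) = 0.010076/0.68979 = 0.0146.
Update on result 2 ('no-alert'): P(H) ← 0.229·0.0146 / (0.229·0.0146 + 0.711·0.9854) = 0.0033451/0.70396 = 0.0048.

Posterior P(H) ≈ 0.0048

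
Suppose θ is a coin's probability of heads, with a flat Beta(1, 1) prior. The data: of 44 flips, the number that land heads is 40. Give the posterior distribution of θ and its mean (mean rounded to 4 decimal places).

Posterior: Beta(41, 5); mean ≈ 0.8913

Observing 40 successes and 4 failures updates Beta(1, 1) by adding the success and failure counts to the two shape parameters: α = 1+40 = 41, β = 1+4 = 5.
Posterior mean = α/(α+β) = 41/46 = 0.8913.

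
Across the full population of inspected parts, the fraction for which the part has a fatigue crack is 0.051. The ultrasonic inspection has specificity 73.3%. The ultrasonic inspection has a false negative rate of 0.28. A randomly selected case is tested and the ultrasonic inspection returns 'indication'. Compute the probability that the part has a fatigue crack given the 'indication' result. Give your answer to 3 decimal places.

Write H for 'the part has a fatigue crack'. Prior odds H:¬H = 0.051/0.949 = 0.053741. For the 'indication' outcome, the likelihood ratio is 0.72/0.267 = 2.6966.
Posterior odds = 0.053741 × 2.6966 = 0.14492, so P(H|E) = 0.14492/(1+0.14492) = 0.127.

P(H | E) ≈ 0.127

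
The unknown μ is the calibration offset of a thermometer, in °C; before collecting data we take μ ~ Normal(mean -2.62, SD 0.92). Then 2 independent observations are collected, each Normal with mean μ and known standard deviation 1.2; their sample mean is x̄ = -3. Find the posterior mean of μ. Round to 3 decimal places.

Posterior mean ≈ -2.825

With known σ, the Normal prior is conjugate. Weight on the data is w = (n/σ²)/(n/σ² + 1/τ₀²) = 1.38889/(1.38889+1.18147) = 0.54035.
Posterior mean = w·x̄ + (1−w)·μ₀ = 0.54035·-3 + 0.45965·-2.62 = -2.825.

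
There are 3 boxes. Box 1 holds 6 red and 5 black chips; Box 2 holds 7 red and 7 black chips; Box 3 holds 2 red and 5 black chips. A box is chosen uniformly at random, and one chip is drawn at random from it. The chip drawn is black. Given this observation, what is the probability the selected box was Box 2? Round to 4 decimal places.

Tabulate prior·likelihood by source: [1] prior 0.333333, lik 0.4545, product 0.1515; [2] prior 0.333333, lik 0.5, product 0.1667; [3] prior 0.333333, lik 0.7143, product 0.2381.
Normalizing constant = 0.55628; the posterior for Box 2 is its product over the sum, 0.1667/0.55628 = 0.2996.

Posterior probability ≈ 0.2996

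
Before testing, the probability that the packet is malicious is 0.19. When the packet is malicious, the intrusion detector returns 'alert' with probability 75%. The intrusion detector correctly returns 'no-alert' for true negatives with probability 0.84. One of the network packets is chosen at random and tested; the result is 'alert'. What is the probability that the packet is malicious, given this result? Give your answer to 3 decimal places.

P(H | E) ≈ 0.524

Write H for 'the packet is malicious'. Prior odds H:¬H = 0.19/0.81 = 0.23457. For the 'alert' outcome, the likelihood ratio is 0.75/0.16 = 4.6875.
Posterior odds = 0.23457 × 4.6875 = 1.0995, so P(H|E) = 1.0995/(1+1.0995) = 0.524.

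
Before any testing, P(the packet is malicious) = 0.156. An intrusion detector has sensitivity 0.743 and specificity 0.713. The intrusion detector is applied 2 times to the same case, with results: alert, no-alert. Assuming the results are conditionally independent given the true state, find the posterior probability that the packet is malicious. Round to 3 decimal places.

Posterior P(H) ≈ 0.147

With H the event that the packet is malicious, the joint likelihood of the observed sequence is P(data|H) = 0.743·0.257 = 0.19095 and P(data|¬H) = 0.287·0.713 = 0.20463.
Bayes: P(H|data) = 0.156·0.19095 / (0.156·0.19095 + 0.844·0.20463) = 0.029788/0.20250 = 0.1471.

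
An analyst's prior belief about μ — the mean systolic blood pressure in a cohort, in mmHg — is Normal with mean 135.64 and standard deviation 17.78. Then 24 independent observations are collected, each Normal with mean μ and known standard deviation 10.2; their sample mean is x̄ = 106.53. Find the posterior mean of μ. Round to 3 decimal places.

Posterior mean ≈ 106.924

With known σ, the Normal prior is conjugate. Weight on the data is w = (n/σ²)/(n/σ² + 1/τ₀²) = 0.230681/(0.230681+0.00316327) = 0.98647.
Posterior mean = w·x̄ + (1−w)·μ₀ = 0.98647·106.53 + 0.013527·135.64 = 106.924.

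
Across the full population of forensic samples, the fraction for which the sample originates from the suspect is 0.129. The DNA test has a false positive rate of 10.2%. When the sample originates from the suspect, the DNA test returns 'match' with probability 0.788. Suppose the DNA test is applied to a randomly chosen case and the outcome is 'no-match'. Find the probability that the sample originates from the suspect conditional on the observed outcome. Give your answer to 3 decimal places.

Let H be the event that the sample originates from the suspect. P(H) = 0.129, so P(¬H) = 0.871. With E the 'no-match' result, P(E|H) = 0.212 and P(E|¬H) = 0.898.
P(E) = 0.212·0.129 + 0.898·0.871 = 0.027348 + 0.78216 = 0.80951.
By Bayes' theorem, P(H|E) = 0.027348 / 0.80951 = 0.034.

P(H | E) ≈ 0.034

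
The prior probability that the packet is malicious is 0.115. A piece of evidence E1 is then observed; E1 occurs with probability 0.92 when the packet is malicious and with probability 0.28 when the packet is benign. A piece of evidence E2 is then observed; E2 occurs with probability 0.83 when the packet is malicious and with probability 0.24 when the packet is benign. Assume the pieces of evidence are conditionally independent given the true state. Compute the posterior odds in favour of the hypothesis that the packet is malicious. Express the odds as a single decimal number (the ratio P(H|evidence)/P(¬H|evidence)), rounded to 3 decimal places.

Prior odds = 0.115/(1−0.115) = 0.12994.
Likelihood ratio for E1 = 0.92/0.28 = 3.2857.
Likelihood ratio for E2 = 0.83/0.24 = 3.4583.
Posterior odds = prior odds × LR₁ × LR₂ = 1.4766.

Posterior odds ≈ 1.477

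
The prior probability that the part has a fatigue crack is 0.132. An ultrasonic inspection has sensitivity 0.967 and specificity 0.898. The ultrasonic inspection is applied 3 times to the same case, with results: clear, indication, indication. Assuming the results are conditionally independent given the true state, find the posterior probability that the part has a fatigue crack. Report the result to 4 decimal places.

Posterior P(H) ≈ 0.3343

Let H be the event that the part has a fatigue crack; start with P(H) = 0.132. P('indication'|H) = 0.967, P('indication'|¬H) = 0.102.
Update on result 1 ('clear'): P(H) ← 0.033·0.1320 / (0.033·0.1320 + 0.898·0.8680) = 0.0043560/0.78382 = 0.0056.
Update on result 2 ('indication'): P(H) ← 0.967·0.0056 / (0.967·0.0056 + 0.102·0.9944) = 0.0053740/0.10681 = 0.0503.
Update on result 3 ('indication'): P(H) ← 0.967·0.0503 / (0.967·0.0503 + 0.102·0.9497) = 0.048655/0.14552 = 0.3343.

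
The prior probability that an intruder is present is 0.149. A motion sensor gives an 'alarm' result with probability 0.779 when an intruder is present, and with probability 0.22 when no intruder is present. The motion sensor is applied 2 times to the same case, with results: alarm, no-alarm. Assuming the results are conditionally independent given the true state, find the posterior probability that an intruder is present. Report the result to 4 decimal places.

Let H be the event that an intruder is present; start with P(H) = 0.149. P('alarm'|H) = 0.779, P('alarm'|¬H) = 0.22.
Update on result 1 ('alarm'): P(H) ← 0.779·0.1490 / (0.779·0.1490 + 0.22·0.8510) = 0.11607/0.30329 = 0.3827.
Update on result 2 ('no-alarm'): P(H) ← 0.221·0.3827 / (0.221·0.3827 + 0.78·0.6173) = 0.084578/0.56607 = 0.1494.

Posterior P(H) ≈ 0.1494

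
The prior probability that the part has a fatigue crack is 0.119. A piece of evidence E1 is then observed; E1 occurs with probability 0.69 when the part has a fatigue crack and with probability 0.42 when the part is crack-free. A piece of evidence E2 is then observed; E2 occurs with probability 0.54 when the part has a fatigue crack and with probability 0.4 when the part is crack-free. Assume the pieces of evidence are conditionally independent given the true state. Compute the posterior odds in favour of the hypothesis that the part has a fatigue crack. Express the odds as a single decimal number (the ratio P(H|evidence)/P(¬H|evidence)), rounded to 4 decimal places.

Prior odds = 0.119/(1−0.119) = 0.13507. In log-odds, ln(0.13507) = -2.0019.
Add log likelihood ratios: ln(1.6429) + ln(1.3500) = 0.79654.
Posterior log-odds = -1.2054, so posterior odds = exp(-1.2054) = 0.29957.

Posterior odds ≈ 0.2996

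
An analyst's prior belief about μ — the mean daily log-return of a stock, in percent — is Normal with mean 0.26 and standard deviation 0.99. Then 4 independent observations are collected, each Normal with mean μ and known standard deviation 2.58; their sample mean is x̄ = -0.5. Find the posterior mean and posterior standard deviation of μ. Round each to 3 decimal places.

Posterior mean ≈ -0.022; posterior SD ≈ 0.785

Prior precision 1/τ₀² = 1/0.99² = 1.02030; data precision n/σ² = 4/2.58² = 0.600925.
Posterior precision = 1.02030 + 0.600925 = 1.62123, giving posterior SD = 1/√1.62123 = 0.785.
Posterior mean = (1.02030·0.26 + 0.600925·-0.5) / 1.62123 = -0.022.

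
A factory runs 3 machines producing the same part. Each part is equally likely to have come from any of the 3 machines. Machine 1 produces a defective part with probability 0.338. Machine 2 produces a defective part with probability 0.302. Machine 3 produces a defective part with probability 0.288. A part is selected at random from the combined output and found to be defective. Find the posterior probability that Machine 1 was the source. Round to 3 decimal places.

Tabulate prior·likelihood by source: [1] prior 0.333333, lik 0.338, product 0.1127; [2] prior 0.333333, lik 0.302, product 0.1007; [3] prior 0.333333, lik 0.288, product 0.09600.
Normalizing constant = 0.30933; the posterior for Machine 1 is its product over the sum, 0.1127/0.30933 = 0.364.

Posterior probability ≈ 0.364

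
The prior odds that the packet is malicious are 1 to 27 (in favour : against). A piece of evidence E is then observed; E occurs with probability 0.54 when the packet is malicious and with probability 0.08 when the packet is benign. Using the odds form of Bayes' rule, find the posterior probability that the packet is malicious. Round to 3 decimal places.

Posterior probability ≈ 0.200

Prior odds = 1/27 = 0.037037. In log-odds, ln(0.037037) = -3.2958.
Add log likelihood ratio: ln(6.7500) = 1.9095.
Posterior log-odds = -1.3863, so posterior odds = exp(-1.3863) = 0.25000. Converting, P(H|E) = 0.25000/1.2500 = 0.200.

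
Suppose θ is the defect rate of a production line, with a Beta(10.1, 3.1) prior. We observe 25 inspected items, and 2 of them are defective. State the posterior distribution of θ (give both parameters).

Posterior: Beta(12.1, 26.1)

Observing 2 successes and 23 failures updates Beta(10.1, 3.1) by adding the success and failure counts to the two shape parameters: α = 10.1+2 = 12.1, β = 3.1+23 = 26.1.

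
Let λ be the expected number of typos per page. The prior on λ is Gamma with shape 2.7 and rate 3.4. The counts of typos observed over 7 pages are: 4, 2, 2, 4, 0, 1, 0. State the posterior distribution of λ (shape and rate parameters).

Posterior: Gamma(shape=15.7, rate=10.4)

Total count ∑xᵢ = 13 over n = 7 pages.
Gamma is conjugate to the Poisson likelihood: posterior is Gamma(shape = 2.7+13 = 15.7, rate = 3.4+7 = 10.4).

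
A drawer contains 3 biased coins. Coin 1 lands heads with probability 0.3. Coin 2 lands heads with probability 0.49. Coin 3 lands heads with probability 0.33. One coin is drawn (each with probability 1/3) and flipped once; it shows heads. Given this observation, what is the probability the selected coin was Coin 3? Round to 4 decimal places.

Tabulate prior·likelihood by source: [1] prior 0.333333, lik 0.3, product 0.1000; [2] prior 0.333333, lik 0.49, product 0.1633; [3] prior 0.333333, lik 0.33, product 0.1100.
Normalizing constant = 0.37333; the posterior for Coin 3 is its product over the sum, 0.1100/0.37333 = 0.2946.

Posterior probability ≈ 0.2946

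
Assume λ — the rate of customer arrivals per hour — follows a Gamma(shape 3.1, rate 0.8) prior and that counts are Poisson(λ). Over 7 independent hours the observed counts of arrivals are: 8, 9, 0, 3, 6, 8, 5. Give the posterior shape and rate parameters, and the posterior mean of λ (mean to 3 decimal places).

The Poisson likelihood adds the total count to the shape and the number of exposure periods to the rate. Here ∑xᵢ = 39 and n = 7, so shape 3.1→42.1 and rate 0.8→7.8.
Posterior mean = shape/rate = 42.1/7.8 = 5.397.

Posterior: Gamma(shape=42.1, rate=7.8); mean ≈ 5.397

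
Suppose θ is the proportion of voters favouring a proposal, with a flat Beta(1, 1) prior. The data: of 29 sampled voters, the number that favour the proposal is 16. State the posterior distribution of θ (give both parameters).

Observing 16 successes and 13 failures updates Beta(1, 1) by adding the success and failure counts to the two shape parameters: α = 1+16 = 17, β = 1+13 = 14.

Posterior: Beta(17, 14)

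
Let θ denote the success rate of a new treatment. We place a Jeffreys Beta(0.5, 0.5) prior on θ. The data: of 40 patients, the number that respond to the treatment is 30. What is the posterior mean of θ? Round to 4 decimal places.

Observing 30 successes and 10 failures updates Beta(0.5, 0.5) by adding the success and failure counts to the two shape parameters: α = 0.5+30 = 30.5, β = 0.5+10 = 10.5.
E[θ | data] = 30.5/(30.5+10.5) = 0.7439.

Posterior mean ≈ 0.7439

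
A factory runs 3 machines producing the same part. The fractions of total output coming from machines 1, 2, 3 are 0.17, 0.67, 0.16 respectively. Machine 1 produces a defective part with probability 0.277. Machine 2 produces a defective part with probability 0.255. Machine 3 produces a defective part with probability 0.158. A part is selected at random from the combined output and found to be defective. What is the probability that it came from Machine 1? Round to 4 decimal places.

Tabulate prior·likelihood by source: [1] prior 0.17, lik 0.277, product 0.04709; [2] prior 0.67, lik 0.255, product 0.1709; [3] prior 0.16, lik 0.158, product 0.02528.
Normalizing constant = 0.24322; the posterior for Machine 1 is its product over the sum, 0.04709/0.24322 = 0.1936.

Posterior probability ≈ 0.1936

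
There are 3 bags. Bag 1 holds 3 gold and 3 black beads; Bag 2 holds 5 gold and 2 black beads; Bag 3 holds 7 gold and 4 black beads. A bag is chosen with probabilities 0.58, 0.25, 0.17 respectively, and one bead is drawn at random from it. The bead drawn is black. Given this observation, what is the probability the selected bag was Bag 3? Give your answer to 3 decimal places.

P(black|Bag 1) = 0.5; P(black|Bag 2) = 0.2857; P(black|Bag 3) = 0.3636.
Prior × likelihood for each source: 0.58·0.5=0.2900, 0.25·0.2857=0.07143, 0.17·0.3636=0.06182. Summing gives P(black) = 0.42325.
P(Bag 3 | black) = 0.06182 / 0.42325 = 0.146.

Posterior probability ≈ 0.146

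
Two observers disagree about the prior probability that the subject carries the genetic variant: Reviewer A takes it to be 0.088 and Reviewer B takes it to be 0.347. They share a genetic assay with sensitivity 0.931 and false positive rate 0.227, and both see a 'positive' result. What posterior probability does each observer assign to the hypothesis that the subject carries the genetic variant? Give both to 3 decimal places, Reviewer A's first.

Reviewer A: 0.284; Reviewer B: 0.685

P('+'|H) = 0.931, P('+'|¬H) = 0.227.
Reviewer A: numerator 0.931·0.088 = 0.081928; evidence = 0.081928+0.227·0.912 = 0.28895; posterior = 0.284.
Reviewer B: numerator 0.931·0.347 = 0.32306; evidence = 0.32306+0.227·0.653 = 0.47129; posterior = 0.685.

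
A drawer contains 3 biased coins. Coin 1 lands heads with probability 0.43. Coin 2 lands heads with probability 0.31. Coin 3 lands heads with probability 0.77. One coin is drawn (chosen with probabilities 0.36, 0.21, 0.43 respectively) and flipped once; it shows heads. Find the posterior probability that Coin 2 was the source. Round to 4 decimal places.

Tabulate prior·likelihood by source: [1] prior 0.36, lik 0.43, product 0.1548; [2] prior 0.21, lik 0.31, product 0.06510; [3] prior 0.43, lik 0.77, product 0.3311.
Normalizing constant = 0.55100; the posterior for Coin 2 is its product over the sum, 0.06510/0.55100 = 0.1181.

Posterior probability ≈ 0.1181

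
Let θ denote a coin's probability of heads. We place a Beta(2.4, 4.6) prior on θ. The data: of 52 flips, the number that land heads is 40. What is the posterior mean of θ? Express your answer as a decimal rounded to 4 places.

Observing 40 successes and 12 failures updates Beta(2.4, 4.6) by adding the success and failure counts to the two shape parameters: α = 2.4+40 = 42.4, β = 4.6+12 = 16.6.
E[θ | data] = 42.4/(42.4+16.6) = 0.7186.

Posterior mean ≈ 0.7186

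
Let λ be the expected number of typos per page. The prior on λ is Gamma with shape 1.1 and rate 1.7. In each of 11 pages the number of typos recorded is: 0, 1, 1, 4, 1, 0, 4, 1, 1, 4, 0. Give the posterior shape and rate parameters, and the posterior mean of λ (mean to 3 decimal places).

Total count ∑xᵢ = 17 over n = 11 pages.
Gamma is conjugate to the Poisson likelihood: posterior is Gamma(shape = 1.1+17 = 18.1, rate = 1.7+11 = 12.7).
E[λ | data] = 18.1/12.7 = 1.425.

Posterior: Gamma(shape=18.1, rate=12.7); mean ≈ 1.425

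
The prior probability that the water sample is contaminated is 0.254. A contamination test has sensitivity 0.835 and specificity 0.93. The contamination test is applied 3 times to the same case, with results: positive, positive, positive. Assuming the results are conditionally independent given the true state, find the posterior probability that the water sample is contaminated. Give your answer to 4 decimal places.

Posterior P(H) ≈ 0.9983

With H the event that the water sample is contaminated, the joint likelihood of the observed sequence is P(data|H) = 0.835·0.835·0.835 = 0.58218 and P(data|¬H) = 0.07·0.07·0.07 = 0.00034300.
Bayes: P(H|data) = 0.254·0.58218 / (0.254·0.58218 + 0.746·0.00034300) = 0.14787/0.14813 = 0.9983.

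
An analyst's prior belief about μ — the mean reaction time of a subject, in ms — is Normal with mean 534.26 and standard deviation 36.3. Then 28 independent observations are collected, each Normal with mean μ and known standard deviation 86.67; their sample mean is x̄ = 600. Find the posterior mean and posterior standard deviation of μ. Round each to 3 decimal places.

Posterior mean ≈ 588.880; posterior SD ≈ 14.930

With known σ, the Normal prior is conjugate. Weight on the data is w = (n/σ²)/(n/σ² + 1/τ₀²) = 0.00372752/(0.00372752+0.00075890) = 0.83084.
Posterior mean = w·x̄ + (1−w)·μ₀ = 0.83084·600 + 0.16916·534.26 = 588.880. Posterior variance = 1/(0.00372752+0.00075890) = 222.894, so SD = 14.930.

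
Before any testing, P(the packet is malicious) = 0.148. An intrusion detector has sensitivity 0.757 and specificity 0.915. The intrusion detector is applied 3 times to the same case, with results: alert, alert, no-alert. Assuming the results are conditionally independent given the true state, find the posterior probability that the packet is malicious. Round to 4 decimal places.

Posterior P(H) ≈ 0.7854

With H the event that the packet is malicious, the joint likelihood of the observed sequence is P(data|H) = 0.757·0.757·0.243 = 0.13925 and P(data|¬H) = 0.085·0.085·0.915 = 0.0066109.
Bayes: P(H|data) = 0.148·0.13925 / (0.148·0.13925 + 0.852·0.0066109) = 0.020609/0.026242 = 0.7854.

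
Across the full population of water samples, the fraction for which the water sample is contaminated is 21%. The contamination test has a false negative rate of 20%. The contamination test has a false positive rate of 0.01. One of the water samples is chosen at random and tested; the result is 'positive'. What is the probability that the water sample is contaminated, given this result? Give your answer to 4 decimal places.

P(H | E) ≈ 0.9551

Let H be the event that the water sample is contaminated. P(H) = 0.21, so P(¬H) = 0.79. With E the 'positive' result, P(E|H) = 0.8 and P(E|¬H) = 0.01.
P(E) = 0.8·0.21 + 0.01·0.79 = 0.16800 + 0.0079000 = 0.17590.
By Bayes' theorem, P(H|E) = 0.16800 / 0.17590 = 0.9551.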